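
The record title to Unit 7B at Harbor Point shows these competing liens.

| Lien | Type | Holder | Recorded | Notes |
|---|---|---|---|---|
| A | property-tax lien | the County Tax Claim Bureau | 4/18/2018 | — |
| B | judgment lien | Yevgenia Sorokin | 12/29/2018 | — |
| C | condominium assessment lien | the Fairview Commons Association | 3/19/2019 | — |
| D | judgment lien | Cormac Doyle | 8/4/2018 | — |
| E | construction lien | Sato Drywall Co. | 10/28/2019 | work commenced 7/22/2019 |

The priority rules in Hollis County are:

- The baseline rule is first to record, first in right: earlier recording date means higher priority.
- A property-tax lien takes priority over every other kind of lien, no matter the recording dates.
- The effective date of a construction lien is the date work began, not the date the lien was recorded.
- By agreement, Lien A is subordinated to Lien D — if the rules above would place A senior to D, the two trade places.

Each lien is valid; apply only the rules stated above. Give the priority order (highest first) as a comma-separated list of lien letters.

Effective dates: E's effective date is 7/22/2019, when work began.
A is a property-tax lien, so it outranks all other liens regardless of date.
Remaining liens by effective date: D (8/4/2018), B (12/29/2018), C (3/19/2019), E (7/22/2019).
Because A would otherwise rank above D, the subordination swaps them.

D, A, B, C, E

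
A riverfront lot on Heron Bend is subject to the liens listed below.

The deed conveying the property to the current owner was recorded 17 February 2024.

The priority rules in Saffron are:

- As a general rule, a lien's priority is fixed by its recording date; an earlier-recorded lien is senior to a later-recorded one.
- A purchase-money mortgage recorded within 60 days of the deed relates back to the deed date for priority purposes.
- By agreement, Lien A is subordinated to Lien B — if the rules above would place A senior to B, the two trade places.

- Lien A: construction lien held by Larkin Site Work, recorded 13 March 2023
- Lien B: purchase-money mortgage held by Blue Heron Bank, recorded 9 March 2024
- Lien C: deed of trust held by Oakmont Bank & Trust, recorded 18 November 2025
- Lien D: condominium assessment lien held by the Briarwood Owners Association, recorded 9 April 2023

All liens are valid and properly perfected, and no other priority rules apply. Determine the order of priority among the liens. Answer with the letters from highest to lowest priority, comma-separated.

Adjusting effective dates: B relates back to the deed date 17 February 2024.
Ordering by effective date: A (13 March 2023), D (9 April 2023), B (17 February 2024), C (18 November 2025).
Because A would otherwise rank above B, the subordination swaps them.

B, D, A, C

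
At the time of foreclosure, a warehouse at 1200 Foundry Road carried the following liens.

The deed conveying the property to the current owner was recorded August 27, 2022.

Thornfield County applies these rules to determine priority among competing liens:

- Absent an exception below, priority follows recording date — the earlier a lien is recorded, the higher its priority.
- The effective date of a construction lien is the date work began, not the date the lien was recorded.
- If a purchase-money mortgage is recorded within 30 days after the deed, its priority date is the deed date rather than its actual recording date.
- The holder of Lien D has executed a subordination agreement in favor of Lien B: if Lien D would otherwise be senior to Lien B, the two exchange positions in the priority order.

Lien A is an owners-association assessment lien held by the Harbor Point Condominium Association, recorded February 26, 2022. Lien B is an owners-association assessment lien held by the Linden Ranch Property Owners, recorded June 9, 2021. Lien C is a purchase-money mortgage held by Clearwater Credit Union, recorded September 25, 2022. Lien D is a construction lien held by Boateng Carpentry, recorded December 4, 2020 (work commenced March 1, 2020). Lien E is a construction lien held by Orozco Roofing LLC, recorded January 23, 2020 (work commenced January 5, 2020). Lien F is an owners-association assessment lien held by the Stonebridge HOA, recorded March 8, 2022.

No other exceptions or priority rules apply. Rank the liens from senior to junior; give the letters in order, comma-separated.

Effective dates after the stated exceptions: C relates back to the deed date August 27, 2022; D relates back to March 1, 2020 (work commenced); E relates back to January 5, 2020 (work commenced).
Ordering by effective date: E (January 5, 2020), D (March 1, 2020), B (June 9, 2021), A (February 26, 2022), F (March 8, 2022), C (August 27, 2022).
The subordination applies — D was senior to B — so D and B swap.

E, B, D, A, F, C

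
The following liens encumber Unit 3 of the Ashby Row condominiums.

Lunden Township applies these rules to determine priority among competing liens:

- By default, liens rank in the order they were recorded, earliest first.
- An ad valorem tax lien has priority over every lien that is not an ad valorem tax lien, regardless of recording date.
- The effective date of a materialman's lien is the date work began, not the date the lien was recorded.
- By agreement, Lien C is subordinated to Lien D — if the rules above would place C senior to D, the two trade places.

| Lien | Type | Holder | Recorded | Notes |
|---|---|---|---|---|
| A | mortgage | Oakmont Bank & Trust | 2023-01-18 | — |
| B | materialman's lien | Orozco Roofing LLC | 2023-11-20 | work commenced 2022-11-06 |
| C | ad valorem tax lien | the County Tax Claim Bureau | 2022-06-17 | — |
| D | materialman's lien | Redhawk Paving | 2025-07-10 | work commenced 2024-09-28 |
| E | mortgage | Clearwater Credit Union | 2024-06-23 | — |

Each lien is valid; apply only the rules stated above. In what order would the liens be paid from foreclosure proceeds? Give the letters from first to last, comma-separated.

D, B, A, E, C

Effective dates: B's effective date is 2022-11-06, when work began; D is treated as recorded 2024-09-28, the work-commencement date.
As an ad valorem tax lien, C is senior to every other lien.
Among the remaining liens, by effective date: B (2022-11-06), A (2023-01-18), E (2024-06-23), D (2024-09-28).
Because C would otherwise rank above D, the subordination swaps them.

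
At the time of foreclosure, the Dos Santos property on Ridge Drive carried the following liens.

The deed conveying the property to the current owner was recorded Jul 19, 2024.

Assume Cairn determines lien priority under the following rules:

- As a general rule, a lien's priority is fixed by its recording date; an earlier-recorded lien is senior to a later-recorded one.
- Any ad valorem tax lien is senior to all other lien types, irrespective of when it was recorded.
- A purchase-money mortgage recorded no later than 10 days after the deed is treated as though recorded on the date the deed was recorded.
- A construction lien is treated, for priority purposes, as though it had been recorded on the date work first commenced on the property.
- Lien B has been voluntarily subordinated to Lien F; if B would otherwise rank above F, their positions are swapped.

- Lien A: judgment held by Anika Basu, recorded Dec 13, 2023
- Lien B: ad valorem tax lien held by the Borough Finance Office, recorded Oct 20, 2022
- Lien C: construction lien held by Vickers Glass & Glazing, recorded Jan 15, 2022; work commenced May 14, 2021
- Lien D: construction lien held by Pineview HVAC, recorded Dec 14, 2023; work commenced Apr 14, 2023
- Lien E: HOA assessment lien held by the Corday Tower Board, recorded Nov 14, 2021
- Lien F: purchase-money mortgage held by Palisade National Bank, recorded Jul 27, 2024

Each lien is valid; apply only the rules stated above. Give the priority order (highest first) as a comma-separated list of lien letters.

Adjusting effective dates: C is treated as recorded May 14, 2021, the work-commencement date; D relates back to Apr 14, 2023 (work commenced); F's effective date is the deed date, Jul 19, 2024.
B is an ad valorem tax lien and takes priority over every other lien.
The other liens, earliest effective date first: C (May 14, 2021), E (Nov 14, 2021), D (Apr 14, 2023), A (Dec 13, 2023), F (Jul 19, 2024).
B would otherwise be senior to F, so under the subordination agreement B and F exchange positions.

F, C, E, D, A, B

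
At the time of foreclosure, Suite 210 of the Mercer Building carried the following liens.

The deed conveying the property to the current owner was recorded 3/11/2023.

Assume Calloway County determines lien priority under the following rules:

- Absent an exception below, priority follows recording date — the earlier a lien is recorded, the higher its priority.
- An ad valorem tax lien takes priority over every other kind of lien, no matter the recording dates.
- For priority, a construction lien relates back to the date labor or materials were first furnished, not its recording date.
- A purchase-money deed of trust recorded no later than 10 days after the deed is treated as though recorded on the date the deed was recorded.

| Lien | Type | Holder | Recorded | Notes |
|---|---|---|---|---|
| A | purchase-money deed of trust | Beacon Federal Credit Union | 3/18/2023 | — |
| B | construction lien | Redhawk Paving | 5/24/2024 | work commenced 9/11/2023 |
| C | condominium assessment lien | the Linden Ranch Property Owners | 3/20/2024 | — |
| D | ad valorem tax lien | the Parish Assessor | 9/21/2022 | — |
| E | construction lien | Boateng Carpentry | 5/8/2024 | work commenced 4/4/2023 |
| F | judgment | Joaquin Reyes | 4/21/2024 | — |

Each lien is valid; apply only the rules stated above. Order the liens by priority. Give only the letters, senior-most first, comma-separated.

D, A, E, B, C, F

Effective dates after the stated exceptions: A was recorded within the 10-day window, so its effective date is the deed date 3/11/2023; B's effective date is 9/11/2023, when work began; E is treated as recorded 4/4/2023, the work-commencement date.
D, as an ad valorem tax lien, has superpriority and ranks first.
The other liens, earliest effective date first: A (3/11/2023), E (4/4/2023), B (9/11/2023), C (3/20/2024), F (4/21/2024).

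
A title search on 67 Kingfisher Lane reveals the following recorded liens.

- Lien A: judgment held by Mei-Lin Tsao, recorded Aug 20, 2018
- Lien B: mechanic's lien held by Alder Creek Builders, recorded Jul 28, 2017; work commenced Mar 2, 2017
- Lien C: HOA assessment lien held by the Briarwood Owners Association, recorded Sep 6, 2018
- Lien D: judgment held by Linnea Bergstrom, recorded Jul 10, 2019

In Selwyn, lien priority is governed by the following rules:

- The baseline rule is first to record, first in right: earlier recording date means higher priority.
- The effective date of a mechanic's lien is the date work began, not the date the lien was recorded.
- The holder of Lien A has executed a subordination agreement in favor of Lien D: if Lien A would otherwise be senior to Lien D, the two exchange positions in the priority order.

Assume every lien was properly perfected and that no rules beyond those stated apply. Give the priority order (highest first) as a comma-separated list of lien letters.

B, D, C, A

Effective dates after the stated exceptions: B is treated as recorded Mar 2, 2017, the work-commencement date.
By effective date: B (Mar 2, 2017), A (Aug 20, 2018), C (Sep 6, 2018), D (Jul 10, 2019).
The subordination applies — A was senior to D — so A and D swap.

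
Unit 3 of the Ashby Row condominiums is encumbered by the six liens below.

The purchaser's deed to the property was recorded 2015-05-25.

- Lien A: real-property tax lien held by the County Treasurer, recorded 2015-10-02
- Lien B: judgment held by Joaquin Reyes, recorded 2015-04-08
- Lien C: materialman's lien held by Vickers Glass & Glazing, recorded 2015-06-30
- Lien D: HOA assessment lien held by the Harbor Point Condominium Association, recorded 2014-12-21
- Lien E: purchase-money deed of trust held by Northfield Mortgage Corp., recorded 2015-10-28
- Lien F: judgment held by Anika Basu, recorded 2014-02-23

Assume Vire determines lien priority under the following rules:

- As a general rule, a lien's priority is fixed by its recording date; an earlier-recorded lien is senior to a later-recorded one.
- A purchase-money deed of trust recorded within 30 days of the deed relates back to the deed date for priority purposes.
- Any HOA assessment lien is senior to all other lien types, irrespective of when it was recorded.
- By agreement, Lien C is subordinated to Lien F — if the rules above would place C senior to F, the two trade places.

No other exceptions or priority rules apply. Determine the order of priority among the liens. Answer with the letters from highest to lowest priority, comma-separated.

D, F, B, C, A, E

Adjusting effective dates: E missed the 30-day window (156 days after the deed), so its recording date stands.
As an HOA assessment lien, D is senior to every other lien.
Among the remaining liens, by effective date: F (2014-02-23), B (2015-04-08), C (2015-06-30), A (2015-10-02), E (2015-10-28).
Since C is not senior to F, the subordination leaves the order unchanged.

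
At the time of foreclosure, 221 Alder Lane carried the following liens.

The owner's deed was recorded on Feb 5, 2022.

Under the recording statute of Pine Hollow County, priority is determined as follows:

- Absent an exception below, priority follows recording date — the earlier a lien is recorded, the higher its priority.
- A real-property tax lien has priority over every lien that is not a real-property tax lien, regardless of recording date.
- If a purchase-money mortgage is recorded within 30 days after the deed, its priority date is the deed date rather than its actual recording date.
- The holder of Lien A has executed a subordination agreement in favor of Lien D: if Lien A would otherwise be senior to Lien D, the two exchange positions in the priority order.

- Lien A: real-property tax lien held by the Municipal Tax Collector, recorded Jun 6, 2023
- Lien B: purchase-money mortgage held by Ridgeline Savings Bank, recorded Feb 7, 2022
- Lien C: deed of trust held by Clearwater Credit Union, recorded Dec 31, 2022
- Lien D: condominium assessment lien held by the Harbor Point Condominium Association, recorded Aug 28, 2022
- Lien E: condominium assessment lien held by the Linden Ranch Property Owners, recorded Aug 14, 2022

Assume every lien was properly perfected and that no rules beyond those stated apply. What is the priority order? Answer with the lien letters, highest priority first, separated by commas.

Adjusting effective dates: B was recorded within the 30-day window, so its effective date is the deed date Feb 5, 2022.
A is a real-property tax lien and takes priority over every other lien.
The other liens, earliest effective date first: B (Feb 5, 2022), E (Aug 14, 2022), D (Aug 28, 2022), C (Dec 31, 2022).
The subordination applies — A was senior to D — so A and D swap.

D, B, E, A, C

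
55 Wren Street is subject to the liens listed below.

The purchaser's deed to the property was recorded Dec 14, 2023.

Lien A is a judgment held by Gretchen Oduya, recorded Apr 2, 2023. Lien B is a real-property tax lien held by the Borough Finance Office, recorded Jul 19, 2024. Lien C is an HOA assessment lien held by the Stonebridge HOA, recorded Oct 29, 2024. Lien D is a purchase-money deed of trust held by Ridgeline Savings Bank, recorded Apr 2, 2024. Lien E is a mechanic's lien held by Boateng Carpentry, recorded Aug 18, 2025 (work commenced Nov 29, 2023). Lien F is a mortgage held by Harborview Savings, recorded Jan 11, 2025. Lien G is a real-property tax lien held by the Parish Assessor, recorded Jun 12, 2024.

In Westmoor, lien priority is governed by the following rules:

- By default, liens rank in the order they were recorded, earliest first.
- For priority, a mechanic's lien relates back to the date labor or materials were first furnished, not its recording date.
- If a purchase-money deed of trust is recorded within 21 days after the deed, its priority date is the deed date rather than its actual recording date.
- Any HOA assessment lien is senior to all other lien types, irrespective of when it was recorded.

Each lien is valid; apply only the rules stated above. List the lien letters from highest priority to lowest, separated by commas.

Effective dates after the stated exceptions: D missed the 21-day window (110 days after the deed), so its recording date stands; E relates back to Nov 29, 2023 (work commenced).
C is an HOA assessment lien, so it outranks all other liens regardless of date.
The other liens, earliest effective date first: A (Apr 2, 2023), E (Nov 29, 2023), D (Apr 2, 2024), G (Jun 12, 2024), B (Jul 19, 2024), F (Jan 11, 2025).

C, A, E, D, G, B, F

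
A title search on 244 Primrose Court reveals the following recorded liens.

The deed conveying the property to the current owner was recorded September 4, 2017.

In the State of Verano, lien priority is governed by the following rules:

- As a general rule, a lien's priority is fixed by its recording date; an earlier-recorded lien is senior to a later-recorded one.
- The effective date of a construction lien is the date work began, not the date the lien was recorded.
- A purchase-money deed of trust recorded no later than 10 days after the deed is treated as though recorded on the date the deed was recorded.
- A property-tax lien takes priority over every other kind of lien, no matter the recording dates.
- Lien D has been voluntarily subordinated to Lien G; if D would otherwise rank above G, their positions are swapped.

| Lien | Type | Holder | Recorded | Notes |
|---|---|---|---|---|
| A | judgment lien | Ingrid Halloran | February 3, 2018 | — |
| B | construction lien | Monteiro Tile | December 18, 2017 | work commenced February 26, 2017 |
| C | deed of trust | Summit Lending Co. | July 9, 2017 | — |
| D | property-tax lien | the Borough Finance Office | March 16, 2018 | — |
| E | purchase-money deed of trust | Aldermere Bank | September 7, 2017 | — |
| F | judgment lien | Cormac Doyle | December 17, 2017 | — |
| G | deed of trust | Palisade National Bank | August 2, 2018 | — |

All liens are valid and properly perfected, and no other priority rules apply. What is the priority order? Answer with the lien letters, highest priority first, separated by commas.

G, B, C, E, F, A, D

Adjusting effective dates: B relates back to February 26, 2017 (work commenced); E was recorded within the 10-day window, so its effective date is the deed date September 4, 2017.
As a property-tax lien, D is senior to every other lien.
Remaining liens by effective date: B (February 26, 2017), C (July 9, 2017), E (September 4, 2017), F (December 17, 2017), A (February 3, 2018), G (August 2, 2018).
Because D would otherwise rank above G, the subordination swaps them.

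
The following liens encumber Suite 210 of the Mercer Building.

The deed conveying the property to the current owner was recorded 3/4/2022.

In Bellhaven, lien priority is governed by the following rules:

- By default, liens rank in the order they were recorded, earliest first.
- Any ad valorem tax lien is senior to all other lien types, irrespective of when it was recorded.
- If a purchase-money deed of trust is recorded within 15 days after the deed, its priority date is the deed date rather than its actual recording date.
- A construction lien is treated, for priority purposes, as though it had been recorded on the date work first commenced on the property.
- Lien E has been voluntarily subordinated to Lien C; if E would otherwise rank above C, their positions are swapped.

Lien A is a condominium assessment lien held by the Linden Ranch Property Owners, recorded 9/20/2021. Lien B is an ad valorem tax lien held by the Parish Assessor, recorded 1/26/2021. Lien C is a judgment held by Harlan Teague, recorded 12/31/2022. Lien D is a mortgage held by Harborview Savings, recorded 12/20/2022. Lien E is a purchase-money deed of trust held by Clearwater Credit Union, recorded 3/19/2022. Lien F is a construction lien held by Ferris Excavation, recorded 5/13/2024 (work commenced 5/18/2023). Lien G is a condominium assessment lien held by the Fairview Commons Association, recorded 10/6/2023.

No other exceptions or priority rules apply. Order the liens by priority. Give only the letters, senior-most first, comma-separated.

B, A, C, D, E, F, G

Effective dates after the stated exceptions: E relates back to the deed date 3/4/2022; F is treated as recorded 5/18/2023, the work-commencement date.
B is an ad valorem tax lien, so it outranks all other liens regardless of date.
Remaining liens by effective date: A (9/20/2021), E (3/4/2022), D (12/20/2022), C (12/31/2022), F (5/18/2023), G (10/6/2023).
Because E would otherwise rank above C, the subordination swaps them.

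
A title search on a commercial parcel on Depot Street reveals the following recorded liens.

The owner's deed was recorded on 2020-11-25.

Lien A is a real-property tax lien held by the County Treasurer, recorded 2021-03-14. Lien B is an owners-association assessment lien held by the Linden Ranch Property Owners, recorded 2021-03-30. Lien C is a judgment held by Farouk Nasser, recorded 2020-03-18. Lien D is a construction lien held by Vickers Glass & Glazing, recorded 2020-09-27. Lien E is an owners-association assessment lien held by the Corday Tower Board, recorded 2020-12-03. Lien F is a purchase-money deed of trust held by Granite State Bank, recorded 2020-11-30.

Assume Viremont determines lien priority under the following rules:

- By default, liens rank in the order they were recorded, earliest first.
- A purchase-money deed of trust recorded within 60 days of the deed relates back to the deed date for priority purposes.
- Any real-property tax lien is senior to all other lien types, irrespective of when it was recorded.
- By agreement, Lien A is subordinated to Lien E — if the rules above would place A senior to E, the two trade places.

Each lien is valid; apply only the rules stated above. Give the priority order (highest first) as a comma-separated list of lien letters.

First, effective dates: F was recorded within the 60-day window, so its effective date is the deed date 2020-11-25.
A is a real-property tax lien, so it outranks all other liens regardless of date.
Remaining liens by effective date: C (2020-03-18), D (2020-09-27), F (2020-11-25), E (2020-12-03), B (2021-03-30).
A would otherwise be senior to E, so under the subordination agreement A and E exchange positions.

E, C, D, F, A, B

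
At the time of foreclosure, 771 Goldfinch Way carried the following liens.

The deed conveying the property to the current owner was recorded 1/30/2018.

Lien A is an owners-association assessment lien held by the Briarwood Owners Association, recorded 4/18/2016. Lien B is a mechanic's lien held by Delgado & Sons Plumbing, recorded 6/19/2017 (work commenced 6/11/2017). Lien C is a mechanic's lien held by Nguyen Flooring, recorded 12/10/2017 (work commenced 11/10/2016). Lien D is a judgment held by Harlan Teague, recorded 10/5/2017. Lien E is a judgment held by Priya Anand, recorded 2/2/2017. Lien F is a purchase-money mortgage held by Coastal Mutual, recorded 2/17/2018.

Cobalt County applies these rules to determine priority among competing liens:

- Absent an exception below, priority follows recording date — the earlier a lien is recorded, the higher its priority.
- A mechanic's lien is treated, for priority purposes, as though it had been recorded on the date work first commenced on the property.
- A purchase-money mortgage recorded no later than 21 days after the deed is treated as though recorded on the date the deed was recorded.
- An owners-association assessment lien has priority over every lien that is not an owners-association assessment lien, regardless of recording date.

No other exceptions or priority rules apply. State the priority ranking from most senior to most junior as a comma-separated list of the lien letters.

A, C, E, B, D, F

Effective dates: B relates back to 6/11/2017 (work commenced); C is treated as recorded 11/10/2016, the work-commencement date; F was recorded within the 21-day window, so its effective date is the deed date 1/30/2018.
A, as an owners-association assessment lien, has superpriority and ranks first.
Among the remaining liens, by effective date: C (11/10/2016), E (2/2/2017), B (6/11/2017), D (10/5/2017), F (1/30/2018).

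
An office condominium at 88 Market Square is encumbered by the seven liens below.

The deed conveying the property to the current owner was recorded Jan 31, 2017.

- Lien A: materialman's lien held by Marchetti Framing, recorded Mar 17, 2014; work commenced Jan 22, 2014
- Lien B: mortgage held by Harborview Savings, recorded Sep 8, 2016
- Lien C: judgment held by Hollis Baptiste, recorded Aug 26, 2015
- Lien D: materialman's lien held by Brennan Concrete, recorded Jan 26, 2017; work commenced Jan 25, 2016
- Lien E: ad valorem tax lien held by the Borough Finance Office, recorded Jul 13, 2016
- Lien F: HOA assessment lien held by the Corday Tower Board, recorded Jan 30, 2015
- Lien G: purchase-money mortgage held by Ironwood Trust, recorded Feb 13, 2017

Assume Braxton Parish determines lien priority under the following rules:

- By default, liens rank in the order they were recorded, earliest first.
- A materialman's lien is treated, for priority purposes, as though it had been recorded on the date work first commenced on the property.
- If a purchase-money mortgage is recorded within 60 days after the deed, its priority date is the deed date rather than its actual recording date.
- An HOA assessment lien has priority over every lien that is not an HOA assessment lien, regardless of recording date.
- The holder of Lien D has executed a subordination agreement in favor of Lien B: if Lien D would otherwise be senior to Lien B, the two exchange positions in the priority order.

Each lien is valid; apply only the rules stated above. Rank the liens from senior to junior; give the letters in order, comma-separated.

First, effective dates: A's effective date is Jan 22, 2014, when work began; D relates back to Jan 25, 2016 (work commenced); G's effective date is the deed date, Jan 31, 2017.
As an HOA assessment lien, F is senior to every other lien.
Remaining liens by effective date: A (Jan 22, 2014), C (Aug 26, 2015), D (Jan 25, 2016), E (Jul 13, 2016), B (Sep 8, 2016), G (Jan 31, 2017).
D is senior to B before the subordination, so the two trade places.

F, A, C, B, E, D, G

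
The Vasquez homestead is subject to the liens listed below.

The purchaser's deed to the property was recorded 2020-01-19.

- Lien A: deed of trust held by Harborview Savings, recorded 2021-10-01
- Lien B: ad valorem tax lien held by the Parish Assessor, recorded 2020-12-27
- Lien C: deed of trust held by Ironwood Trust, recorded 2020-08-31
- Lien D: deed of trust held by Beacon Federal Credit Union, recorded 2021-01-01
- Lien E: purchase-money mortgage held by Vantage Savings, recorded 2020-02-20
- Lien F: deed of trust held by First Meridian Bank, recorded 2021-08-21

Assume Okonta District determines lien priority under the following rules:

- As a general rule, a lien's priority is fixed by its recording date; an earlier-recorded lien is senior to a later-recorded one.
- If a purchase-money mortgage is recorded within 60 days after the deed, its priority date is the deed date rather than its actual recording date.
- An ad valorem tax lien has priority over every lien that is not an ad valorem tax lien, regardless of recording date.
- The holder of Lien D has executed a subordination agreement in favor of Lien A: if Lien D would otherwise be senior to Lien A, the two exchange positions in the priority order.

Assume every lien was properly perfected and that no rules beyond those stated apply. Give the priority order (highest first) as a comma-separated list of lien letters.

Effective dates: E's effective date is the deed date, 2020-01-19.
B, as an ad valorem tax lien, has superpriority and ranks first.
Ordering the rest by effective date: E (2020-01-19), C (2020-08-31), D (2021-01-01), F (2021-08-21), A (2021-10-01).
D is senior to A before the subordination, so the two trade places.

B, E, C, A, F, D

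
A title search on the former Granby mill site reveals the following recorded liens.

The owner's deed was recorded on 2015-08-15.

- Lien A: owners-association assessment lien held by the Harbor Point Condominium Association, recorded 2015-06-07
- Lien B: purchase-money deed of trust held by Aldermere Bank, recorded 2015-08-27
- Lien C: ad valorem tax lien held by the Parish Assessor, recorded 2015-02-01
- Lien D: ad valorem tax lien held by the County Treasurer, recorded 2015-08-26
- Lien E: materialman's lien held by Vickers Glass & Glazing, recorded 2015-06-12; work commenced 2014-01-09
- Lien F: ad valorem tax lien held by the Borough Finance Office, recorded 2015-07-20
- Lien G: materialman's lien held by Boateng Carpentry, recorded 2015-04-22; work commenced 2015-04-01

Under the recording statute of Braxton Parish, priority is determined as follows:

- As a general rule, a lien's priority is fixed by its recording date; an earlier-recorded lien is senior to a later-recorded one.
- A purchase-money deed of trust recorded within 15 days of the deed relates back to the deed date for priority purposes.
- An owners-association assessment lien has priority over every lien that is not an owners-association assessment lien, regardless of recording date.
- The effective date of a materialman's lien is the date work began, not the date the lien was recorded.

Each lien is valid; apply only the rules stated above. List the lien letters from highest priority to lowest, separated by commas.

First, effective dates: B was recorded within the 15-day window, so its effective date is the deed date 2015-08-15; E's effective date is 2014-01-09, when work began; G relates back to 2015-04-01 (work commenced).
A is an owners-association assessment lien and takes priority over every other lien.
Remaining liens by effective date: E (2014-01-09), C (2015-02-01), G (2015-04-01), F (2015-07-20), B (2015-08-15), D (2015-08-26).

A, E, C, G, F, B, D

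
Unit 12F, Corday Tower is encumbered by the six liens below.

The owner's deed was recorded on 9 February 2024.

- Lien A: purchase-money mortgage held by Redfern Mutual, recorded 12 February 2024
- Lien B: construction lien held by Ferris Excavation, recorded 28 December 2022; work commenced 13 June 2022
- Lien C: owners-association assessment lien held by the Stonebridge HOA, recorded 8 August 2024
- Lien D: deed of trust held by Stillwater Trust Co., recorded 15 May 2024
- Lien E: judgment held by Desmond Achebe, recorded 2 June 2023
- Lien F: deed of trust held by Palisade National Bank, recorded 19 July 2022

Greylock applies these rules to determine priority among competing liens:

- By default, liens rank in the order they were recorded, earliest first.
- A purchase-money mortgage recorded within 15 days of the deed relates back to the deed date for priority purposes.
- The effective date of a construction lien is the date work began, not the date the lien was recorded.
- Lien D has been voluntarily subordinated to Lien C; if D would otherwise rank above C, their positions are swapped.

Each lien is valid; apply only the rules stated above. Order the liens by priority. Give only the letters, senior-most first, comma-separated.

First, effective dates: A relates back to the deed date 9 February 2024; B's effective date is 13 June 2022, when work began.
Sorted by effective date: B (13 June 2022), F (19 July 2022), E (2 June 2023), A (9 February 2024), D (15 May 2024), C (8 August 2024).
Because D would otherwise rank above C, the subordination swaps them.

B, F, E, A, C, D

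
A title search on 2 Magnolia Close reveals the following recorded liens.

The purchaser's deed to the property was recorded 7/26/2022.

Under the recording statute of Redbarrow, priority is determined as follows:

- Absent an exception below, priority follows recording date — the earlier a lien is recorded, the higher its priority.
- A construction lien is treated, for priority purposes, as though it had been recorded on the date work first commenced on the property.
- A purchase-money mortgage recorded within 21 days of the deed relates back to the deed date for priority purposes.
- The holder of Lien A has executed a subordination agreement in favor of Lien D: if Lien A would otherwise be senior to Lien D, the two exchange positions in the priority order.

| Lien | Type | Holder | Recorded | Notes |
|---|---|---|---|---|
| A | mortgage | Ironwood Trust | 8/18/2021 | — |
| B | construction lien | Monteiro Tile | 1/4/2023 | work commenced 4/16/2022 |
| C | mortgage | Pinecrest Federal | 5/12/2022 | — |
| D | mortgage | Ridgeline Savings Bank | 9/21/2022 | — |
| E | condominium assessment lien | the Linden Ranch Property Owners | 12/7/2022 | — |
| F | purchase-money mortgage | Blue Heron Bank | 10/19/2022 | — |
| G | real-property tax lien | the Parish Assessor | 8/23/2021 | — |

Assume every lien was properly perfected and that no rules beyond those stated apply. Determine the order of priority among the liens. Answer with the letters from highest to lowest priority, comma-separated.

D, G, B, C, A, F, E

First, effective dates: B is treated as recorded 4/16/2022, the work-commencement date; F was recorded 85 days after the deed, outside the 21-day window, so it keeps its recording date.
Ordering by effective date: A (8/18/2021), G (8/23/2021), B (4/16/2022), C (5/12/2022), D (9/21/2022), F (10/19/2022), E (12/7/2022).
Because A would otherwise rank above D, the subordination swaps them.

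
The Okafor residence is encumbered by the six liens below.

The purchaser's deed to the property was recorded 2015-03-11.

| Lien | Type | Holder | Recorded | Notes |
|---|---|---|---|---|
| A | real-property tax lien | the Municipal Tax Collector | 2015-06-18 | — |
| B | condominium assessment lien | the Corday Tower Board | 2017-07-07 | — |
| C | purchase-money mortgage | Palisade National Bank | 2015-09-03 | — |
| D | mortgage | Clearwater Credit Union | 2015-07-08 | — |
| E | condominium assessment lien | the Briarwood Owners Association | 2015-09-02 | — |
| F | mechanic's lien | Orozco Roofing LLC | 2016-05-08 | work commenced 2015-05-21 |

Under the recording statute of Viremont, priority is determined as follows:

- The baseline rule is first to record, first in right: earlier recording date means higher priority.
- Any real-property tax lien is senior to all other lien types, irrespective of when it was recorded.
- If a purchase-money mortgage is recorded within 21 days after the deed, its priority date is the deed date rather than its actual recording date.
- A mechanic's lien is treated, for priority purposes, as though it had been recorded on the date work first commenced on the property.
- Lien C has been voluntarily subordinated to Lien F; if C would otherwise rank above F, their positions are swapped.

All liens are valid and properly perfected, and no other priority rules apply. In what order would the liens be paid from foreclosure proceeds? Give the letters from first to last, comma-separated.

Effective dates: C was recorded 176 days after the deed — beyond 21 days — so no relation-back applies; F is treated as recorded 2015-05-21, the work-commencement date.
A is a real-property tax lien and takes priority over every other lien.
Among the remaining liens, by effective date: F (2015-05-21), D (2015-07-08), E (2015-09-02), C (2015-09-03), B (2017-07-07).
C already ranks below F; the subordination has no effect.

A, F, D, E, C, B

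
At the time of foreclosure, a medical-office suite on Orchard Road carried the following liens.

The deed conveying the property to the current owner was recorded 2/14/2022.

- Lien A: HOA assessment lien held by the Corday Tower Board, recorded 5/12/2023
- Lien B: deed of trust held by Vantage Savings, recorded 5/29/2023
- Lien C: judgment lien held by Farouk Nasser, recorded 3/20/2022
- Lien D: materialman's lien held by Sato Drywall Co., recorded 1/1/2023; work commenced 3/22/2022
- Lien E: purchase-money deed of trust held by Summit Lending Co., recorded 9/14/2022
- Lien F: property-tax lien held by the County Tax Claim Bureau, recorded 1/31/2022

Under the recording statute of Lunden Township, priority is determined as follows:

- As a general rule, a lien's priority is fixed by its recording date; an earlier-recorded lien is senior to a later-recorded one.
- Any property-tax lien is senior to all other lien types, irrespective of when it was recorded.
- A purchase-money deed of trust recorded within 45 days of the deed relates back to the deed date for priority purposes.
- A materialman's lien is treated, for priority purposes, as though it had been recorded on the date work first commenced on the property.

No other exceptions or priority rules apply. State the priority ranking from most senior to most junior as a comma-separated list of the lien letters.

First, effective dates: D relates back to 3/22/2022 (work commenced); E was recorded 212 days after the deed — beyond 45 days — so no relation-back applies.
As a property-tax lien, F is senior to every other lien.
Ordering the rest by effective date: C (3/20/2022), D (3/22/2022), E (9/14/2022), A (5/12/2023), B (5/29/2023).

F, C, D, E, A, B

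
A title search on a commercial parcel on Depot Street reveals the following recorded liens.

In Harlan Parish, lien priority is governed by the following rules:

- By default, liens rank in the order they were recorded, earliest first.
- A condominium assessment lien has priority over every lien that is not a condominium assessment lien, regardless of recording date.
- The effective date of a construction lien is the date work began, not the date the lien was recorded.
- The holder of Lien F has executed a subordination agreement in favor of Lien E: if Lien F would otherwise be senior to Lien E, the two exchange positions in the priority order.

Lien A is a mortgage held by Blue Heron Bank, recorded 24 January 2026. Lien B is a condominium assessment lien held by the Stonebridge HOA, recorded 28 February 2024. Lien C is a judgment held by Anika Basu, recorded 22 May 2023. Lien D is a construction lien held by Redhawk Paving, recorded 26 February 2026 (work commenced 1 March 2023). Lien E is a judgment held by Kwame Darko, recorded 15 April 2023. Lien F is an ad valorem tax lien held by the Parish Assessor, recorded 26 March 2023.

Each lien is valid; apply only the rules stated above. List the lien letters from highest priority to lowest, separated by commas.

Effective dates: D is treated as recorded 1 March 2023, the work-commencement date.
B is a condominium assessment lien and takes priority over every other lien.
Remaining liens by effective date: D (1 March 2023), F (26 March 2023), E (15 April 2023), C (22 May 2023), A (24 January 2026).
F is senior to E before the subordination, so the two trade places.

B, D, E, F, C, A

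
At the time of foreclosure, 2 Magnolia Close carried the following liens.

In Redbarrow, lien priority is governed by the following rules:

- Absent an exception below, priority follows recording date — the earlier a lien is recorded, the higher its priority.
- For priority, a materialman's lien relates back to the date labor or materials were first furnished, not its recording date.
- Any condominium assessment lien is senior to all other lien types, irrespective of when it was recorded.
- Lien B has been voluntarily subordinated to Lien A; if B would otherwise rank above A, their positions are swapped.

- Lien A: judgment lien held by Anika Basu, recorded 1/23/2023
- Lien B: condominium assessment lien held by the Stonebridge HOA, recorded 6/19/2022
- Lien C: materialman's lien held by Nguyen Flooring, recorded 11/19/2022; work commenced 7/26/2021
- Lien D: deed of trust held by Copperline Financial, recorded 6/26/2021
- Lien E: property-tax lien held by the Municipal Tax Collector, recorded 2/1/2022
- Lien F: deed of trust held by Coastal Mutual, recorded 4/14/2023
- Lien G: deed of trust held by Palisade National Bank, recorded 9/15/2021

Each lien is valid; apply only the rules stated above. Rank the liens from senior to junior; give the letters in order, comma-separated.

A, D, C, G, E, B, F

Effective dates: C relates back to 7/26/2021 (work commenced).
As a condominium assessment lien, B is senior to every other lien.
Ordering the rest by effective date: D (6/26/2021), C (7/26/2021), G (9/15/2021), E (2/1/2022), A (1/23/2023), F (4/14/2023).
B is senior to A before the subordination, so the two trade places.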